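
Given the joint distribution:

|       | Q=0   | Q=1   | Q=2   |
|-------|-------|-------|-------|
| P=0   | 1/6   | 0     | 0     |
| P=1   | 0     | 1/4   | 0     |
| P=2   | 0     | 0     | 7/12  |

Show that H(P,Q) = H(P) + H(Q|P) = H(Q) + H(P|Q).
Marginal P(P) (row sums):
  P(P=0) = 1/6 + 0 + 0 = 1/6
  P(P=1) = 0 + 1/4 + 0 = 1/4
  P(P=2) = 0 + 0 + 7/12 = 7/12
Marginal P(Q) (column sums):
  P(Q=0) = 1/6 + 0 + 0 = 1/6
  P(Q=1) = 0 + 1/4 + 0 = 1/4
  P(Q=2) = 0 + 0 + 7/12 = 7/12

Decomposition 1: H(P) + H(Q|P)
H(P) = -[(1/6)·log₂(1/6) + (1/4)·log₂(1/4) + (7/12)·log₂(7/12)]
  = 0.4308 + 0.5000 + 0.4536
  = 1.3844 bits
H(Q|P) = -Σ P(P,Q)·log₂ P(Q|P), where P(Q|P) = P(P,Q) / P(P)
  (cells with P(P,Q) = 0 contribute 0)
  (P=0,Q=0): P(Q|P) = (1/6)/(1/6) = 1;  -(1/6)·log₂(1) = 0.0000
  (P=1,Q=1): P(Q|P) = (1/4)/(1/4) = 1;  -(1/4)·log₂(1) = 0.0000
  (P=2,Q=2): P(Q|P) = (7/12)/(7/12) = 1;  -(7/12)·log₂(1) = 0.0000
H(Q|P) = 0.0000 + 0.0000 + 0.0000
  = 0.0000 bits
H(P) + H(Q|P) = 1.3844 + 0.0000 = 1.3844 bits

Decomposition 2: H(Q) + H(P|Q)
H(Q) = -[(1/6)·log₂(1/6) + (1/4)·log₂(1/4) + (7/12)·log₂(7/12)]
  = 0.4308 + 0.5000 + 0.4536
  = 1.3844 bits
H(P|Q) = -Σ P(P,Q)·log₂ P(P|Q), where P(P|Q) = P(P,Q) / P(Q)
  (cells with P(P,Q) = 0 contribute 0)
  (P=0,Q=0): P(P|Q) = (1/6)/(1/6) = 1;  -(1/6)·log₂(1) = 0.0000
  (P=1,Q=1): P(P|Q) = (1/4)/(1/4) = 1;  -(1/4)·log₂(1) = 0.0000
  (P=2,Q=2): P(P|Q) = (7/12)/(7/12) = 1;  -(7/12)·log₂(1) = 0.0000
H(P|Q) = 0.0000 + 0.0000 + 0.0000
  = 0.0000 bits
H(Q) + H(P|Q) = 1.3844 + 0.0000 = 1.3844 bits

Direct computation of the joint entropy:
H(P,Q) = -[(1/6)·log₂(1/6) + (1/4)·log₂(1/4) + (7/12)·log₂(7/12)]
  = 0.4308 + 0.5000 + 0.4536
  = 1.3844 bits

All three agree: H(P,Q) = 1.3844 bits ✓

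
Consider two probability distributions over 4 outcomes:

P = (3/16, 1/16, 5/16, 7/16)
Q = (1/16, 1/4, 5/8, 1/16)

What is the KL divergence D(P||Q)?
D(P||Q) = Σ P(i) log₂(P(i)/Q(i))
  i=0: (3/16) × log₂((3/16)/(1/16)) = (3/16) × log₂(3) = 0.2972
  i=1: (1/16) × log₂((1/16)/(1/4)) = (1/16) × log₂(1/4) = -0.1250
  i=2: (5/16) × log₂((5/16)/(5/8)) = (5/16) × log₂(1/2) = -0.3125
  i=3: (7/16) × log₂((7/16)/(1/16)) = (7/16) × log₂(7) = 1.2282
D(P||Q) = 0.2972 - 0.1250 - 0.3125 + 1.2282
  = 1.0879 bits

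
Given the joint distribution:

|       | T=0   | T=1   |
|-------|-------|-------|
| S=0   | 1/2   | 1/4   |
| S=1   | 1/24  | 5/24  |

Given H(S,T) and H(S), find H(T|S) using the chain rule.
From the chain rule: H(S,T) = H(S) + H(T|S)
Therefore: H(T|S) = H(S,T) - H(S)

H(S,T) = -[(1/2)·log₂(1/2) + (1/4)·log₂(1/4) + (1/24)·log₂(1/24) + (5/24)·log₂(5/24)]
  = 0.5000 + 0.5000 + 0.1910 + 0.4715
  = 1.6625 bits
Marginal P(S) (row sums):
  P(S=0) = 1/2 + 1/4 = 3/4
  P(S=1) = 1/24 + 5/24 = 1/4
H(S) = -[(3/4)·log₂(3/4) + (1/4)·log₂(1/4)]
  = 0.3113 + 0.5000
  = 0.8113 bits

H(T|S) = 1.6625 - 0.8113 = 0.8512 bits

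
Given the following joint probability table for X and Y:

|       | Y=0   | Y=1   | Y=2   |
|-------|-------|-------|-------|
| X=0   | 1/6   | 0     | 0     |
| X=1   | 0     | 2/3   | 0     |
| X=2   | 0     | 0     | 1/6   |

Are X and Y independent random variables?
Marginal P(X) (row sums):
  P(X=0) = 1/6 + 0 + 0 = 1/6
  P(X=1) = 0 + 2/3 + 0 = 2/3
  P(X=2) = 0 + 0 + 1/6 = 1/6
Marginal P(Y) (column sums):
  P(Y=0) = 1/6 + 0 + 0 = 1/6
  P(Y=1) = 0 + 2/3 + 0 = 2/3
  P(Y=2) = 0 + 0 + 1/6 = 1/6

X and Y are independent iff P(X=i,Y=j) = P(X=i)·P(Y=j) for every cell.
  P(X=0)·P(Y=0) = 1/6 × 1/6 = 1/36, but P(X=0,Y=0) = 1/6 ✗

No, X and Y are not independent. Quantitatively, I(X;Y) > 0:

H(X) = -[(1/6)·log₂(1/6) + (2/3)·log₂(2/3) + (1/6)·log₂(1/6)]
  = 0.4308 + 0.3900 + 0.4308
  = 1.2516 bits
H(Y) = -[(1/6)·log₂(1/6) + (2/3)·log₂(2/3) + (1/6)·log₂(1/6)]
  = 0.4308 + 0.3900 + 0.4308
  = 1.2516 bits
H(X,Y) = -[(1/6)·log₂(1/6) + (2/3)·log₂(2/3) + (1/6)·log₂(1/6)]
  = 0.4308 + 0.3900 + 0.4308
  = 1.2516 bits
I(X;Y) = H(X) + H(Y) - H(X,Y) = 1.2516 + 1.2516 - 1.2516 = 1.2516 bits > 0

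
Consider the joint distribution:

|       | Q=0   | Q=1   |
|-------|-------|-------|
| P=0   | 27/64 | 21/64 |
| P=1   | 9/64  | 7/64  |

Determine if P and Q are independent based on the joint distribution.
Marginal P(P) (row sums):
  P(P=0) = 27/64 + 21/64 = 3/4
  P(P=1) = 9/64 + 7/64 = 1/4
Marginal P(Q) (column sums):
  P(Q=0) = 27/64 + 9/64 = 9/16
  P(Q=1) = 21/64 + 7/64 = 7/16

P and Q are independent iff P(P=i,Q=j) = P(P=i)·P(Q=j) for every cell.
  P(P=0)·P(Q=0) = 3/4 × 9/16 = 27/64 = P(P=0,Q=0) ✓
  P(P=0)·P(Q=1) = 3/4 × 7/16 = 21/64 = P(P=0,Q=1) ✓
  P(P=1)·P(Q=0) = 1/4 × 9/16 = 9/64 = P(P=1,Q=0) ✓
  P(P=1)·P(Q=1) = 1/4 × 7/16 = 7/64 = P(P=1,Q=1) ✓

Yes, P and Q are independent: every cell factors, so I(P;Q) = 0 bits.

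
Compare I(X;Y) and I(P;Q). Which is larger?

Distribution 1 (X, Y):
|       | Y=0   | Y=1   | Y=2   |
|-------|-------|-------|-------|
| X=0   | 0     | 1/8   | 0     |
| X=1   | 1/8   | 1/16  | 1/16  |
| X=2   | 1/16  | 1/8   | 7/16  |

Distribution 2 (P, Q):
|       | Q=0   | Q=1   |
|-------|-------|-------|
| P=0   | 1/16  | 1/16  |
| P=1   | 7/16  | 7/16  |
Distribution 1 (X, Y):
Marginal P(X) (row sums):
  P(X=0) = 0 + 1/8 + 0 = 1/8
  P(X=1) = 1/8 + 1/16 + 1/16 = 1/4
  P(X=2) = 1/16 + 1/8 + 7/16 = 5/8
Marginal P(Y) (column sums):
  P(Y=0) = 0 + 1/8 + 1/16 = 3/16
  P(Y=1) = 1/8 + 1/16 + 1/8 = 5/16
  P(Y=2) = 0 + 1/16 + 7/16 = 1/2

H(X) = -[(1/8)·log₂(1/8) + (1/4)·log₂(1/4) + (5/8)·log₂(5/8)]
  = 0.3750 + 0.5000 + 0.4238
  = 1.2988 bits
H(Y) = -[(3/16)·log₂(3/16) + (5/16)·log₂(5/16) + (1/2)·log₂(1/2)]
  = 0.4528 + 0.5244 + 0.5000
  = 1.4772 bits
H(X,Y) = -[(1/8)·log₂(1/8) + (1/8)·log₂(1/8) + (1/16)·log₂(1/16) + (1/16)·log₂(1/16) + (1/16)·log₂(1/16) + (1/8)·log₂(1/8) + (7/16)·log₂(7/16)]
  = 0.3750 + 0.3750 + 0.2500 + 0.2500 + 0.2500 + 0.3750 + 0.5218
  = 2.3968 bits

I(X;Y) = H(X) + H(Y) - H(X,Y)
  = 1.2988 + 1.4772 - 2.3968
  = 0.3792 bits

Distribution 2 (P, Q):
Marginal P(P) (row sums):
  P(P=0) = 1/16 + 1/16 = 1/8
  P(P=1) = 7/16 + 7/16 = 7/8
Marginal P(Q) (column sums):
  P(Q=0) = 1/16 + 7/16 = 1/2
  P(Q=1) = 1/16 + 7/16 = 1/2

H(P) = -[(1/8)·log₂(1/8) + (7/8)·log₂(7/8)]
  = 0.3750 + 0.1686
  = 0.5436 bits
H(Q) = -[(1/2)·log₂(1/2) + (1/2)·log₂(1/2)]
  = 0.5000 + 0.5000
  = 1.0000 bits
H(P,Q) = -[(1/16)·log₂(1/16) + (1/16)·log₂(1/16) + (7/16)·log₂(7/16) + (7/16)·log₂(7/16)]
  = 0.2500 + 0.2500 + 0.5218 + 0.5218
  = 1.5436 bits

I(P;Q) = H(P) + H(Q) - H(P,Q)
  = 0.5436 + 1.0000 - 1.5436
  = 0.0000 bits

I(X;Y) = 0.3792 bits > I(P;Q) = 0.0000 bits, so (X, Y) has the higher mutual information (stronger dependence).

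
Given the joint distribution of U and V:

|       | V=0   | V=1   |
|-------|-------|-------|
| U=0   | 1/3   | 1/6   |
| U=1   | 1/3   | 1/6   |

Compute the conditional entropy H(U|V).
Marginal P(V) (column sums):
  P(V=0) = 1/3 + 1/3 = 2/3
  P(V=1) = 1/6 + 1/6 = 1/3

H(U|V) = -Σ P(U,V)·log₂ P(U|V), where P(U|V) = P(U,V) / P(V)
  (U=0,V=0): P(U|V) = (1/3)/(2/3) = 1/2;  -(1/3)·log₂(1/2) = 0.3333
  (U=0,V=1): P(U|V) = (1/6)/(1/3) = 1/2;  -(1/6)·log₂(1/2) = 0.1667
  (U=1,V=0): P(U|V) = (1/3)/(2/3) = 1/2;  -(1/3)·log₂(1/2) = 0.3333
  (U=1,V=1): P(U|V) = (1/6)/(1/3) = 1/2;  -(1/6)·log₂(1/2) = 0.1667
H(U|V) = 0.3333 + 0.1667 + 0.3333 + 0.1667
  = 1.0000 bits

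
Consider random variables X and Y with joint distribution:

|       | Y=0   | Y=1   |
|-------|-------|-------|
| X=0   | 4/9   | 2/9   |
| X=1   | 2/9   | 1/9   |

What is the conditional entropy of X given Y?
Marginal P(Y) (column sums):
  P(Y=0) = 4/9 + 2/9 = 2/3
  P(Y=1) = 2/9 + 1/9 = 1/3

H(X|Y) = -Σ P(X,Y)·log₂ P(X|Y), where P(X|Y) = P(X,Y) / P(Y)
  (X=0,Y=0): P(X|Y) = (4/9)/(2/3) = 2/3;  -(4/9)·log₂(2/3) = 0.2600
  (X=0,Y=1): P(X|Y) = (2/9)/(1/3) = 2/3;  -(2/9)·log₂(2/3) = 0.1300
  (X=1,Y=0): P(X|Y) = (2/9)/(2/3) = 1/3;  -(2/9)·log₂(1/3) = 0.3522
  (X=1,Y=1): P(X|Y) = (1/9)/(1/3) = 1/3;  -(1/9)·log₂(1/3) = 0.1761
H(X|Y) = 0.2600 + 0.1300 + 0.3522 + 0.1761
  = 0.9183 bits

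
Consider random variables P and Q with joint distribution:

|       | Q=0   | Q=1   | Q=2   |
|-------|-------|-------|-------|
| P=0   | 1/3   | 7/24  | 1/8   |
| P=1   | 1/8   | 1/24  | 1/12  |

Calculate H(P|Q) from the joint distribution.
Marginal P(Q) (column sums):
  P(Q=0) = 1/3 + 1/8 = 11/24
  P(Q=1) = 7/24 + 1/24 = 1/3
  P(Q=2) = 1/8 + 1/12 = 5/24

H(P|Q) = -Σ P(P,Q)·log₂ P(P|Q), where P(P|Q) = P(P,Q) / P(Q)
  (P=0,Q=0): P(P|Q) = (1/3)/(11/24) = 8/11;  -(1/3)·log₂(8/11) = 0.1531
  (P=0,Q=1): P(P|Q) = (7/24)/(1/3) = 7/8;  -(7/24)·log₂(7/8) = 0.0562
  (P=0,Q=2): P(P|Q) = (1/8)/(5/24) = 3/5;  -(1/8)·log₂(3/5) = 0.0921
  (P=1,Q=0): P(P|Q) = (1/8)/(11/24) = 3/11;  -(1/8)·log₂(3/11) = 0.2343
  (P=1,Q=1): P(P|Q) = (1/24)/(1/3) = 1/8;  -(1/24)·log₂(1/8) = 0.1250
  (P=1,Q=2): P(P|Q) = (1/12)/(5/24) = 2/5;  -(1/12)·log₂(2/5) = 0.1102
H(P|Q) = 0.1531 + 0.0562 + 0.0921 + 0.2343 + 0.1250 + 0.1102
  = 0.7709 bits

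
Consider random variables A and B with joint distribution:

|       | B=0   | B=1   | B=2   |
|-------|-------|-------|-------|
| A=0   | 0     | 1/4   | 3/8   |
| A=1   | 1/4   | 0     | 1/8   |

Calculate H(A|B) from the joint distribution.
Marginal P(B) (column sums):
  P(B=0) = 0 + 1/4 = 1/4
  P(B=1) = 1/4 + 0 = 1/4
  P(B=2) = 3/8 + 1/8 = 1/2

H(A|B) = -Σ P(A,B)·log₂ P(A|B), where P(A|B) = P(A,B) / P(B)
  (cells with P(A,B) = 0 contribute 0)
  (A=0,B=1): P(A|B) = (1/4)/(1/4) = 1;  -(1/4)·log₂(1) = 0.0000
  (A=0,B=2): P(A|B) = (3/8)/(1/2) = 3/4;  -(3/8)·log₂(3/4) = 0.1556
  (A=1,B=0): P(A|B) = (1/4)/(1/4) = 1;  -(1/4)·log₂(1) = 0.0000
  (A=1,B=2): P(A|B) = (1/8)/(1/2) = 1/4;  -(1/8)·log₂(1/4) = 0.2500
H(A|B) = 0.0000 + 0.1556 + 0.0000 + 0.2500
  = 0.4056 bits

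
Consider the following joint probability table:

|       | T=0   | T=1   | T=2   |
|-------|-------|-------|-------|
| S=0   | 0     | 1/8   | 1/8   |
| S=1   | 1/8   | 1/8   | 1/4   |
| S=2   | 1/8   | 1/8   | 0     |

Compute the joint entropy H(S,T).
H(S,T) = -Σ P(S,T) log₂ P(S,T), summed over the non-zero cells:
H(S,T) = -[(1/8)·log₂(1/8) + (1/8)·log₂(1/8) + (1/8)·log₂(1/8) + (1/8)·log₂(1/8) + (1/4)·log₂(1/4) + (1/8)·log₂(1/8) + (1/8)·log₂(1/8)]
  = 0.3750 + 0.3750 + 0.3750 + 0.3750 + 0.5000 + 0.3750 + 0.3750
  = 2.7500 bits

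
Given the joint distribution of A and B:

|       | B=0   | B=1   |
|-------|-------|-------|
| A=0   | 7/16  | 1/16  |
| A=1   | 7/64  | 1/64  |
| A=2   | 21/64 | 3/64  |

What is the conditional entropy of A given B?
Marginal P(B) (column sums):
  P(B=0) = 7/16 + 7/64 + 21/64 = 7/8
  P(B=1) = 1/16 + 1/64 + 3/64 = 1/8

H(A|B) = -Σ P(A,B)·log₂ P(A|B), where P(A|B) = P(A,B) / P(B)
  (A=0,B=0): P(A|B) = (7/16)/(7/8) = 1/2;  -(7/16)·log₂(1/2) = 0.4375
  (A=0,B=1): P(A|B) = (1/16)/(1/8) = 1/2;  -(1/16)·log₂(1/2) = 0.0625
  (A=1,B=0): P(A|B) = (7/64)/(7/8) = 1/8;  -(7/64)·log₂(1/8) = 0.3281
  (A=1,B=1): P(A|B) = (1/64)/(1/8) = 1/8;  -(1/64)·log₂(1/8) = 0.0469
  (A=2,B=0): P(A|B) = (21/64)/(7/8) = 3/8;  -(21/64)·log₂(3/8) = 0.4643
  (A=2,B=1): P(A|B) = (3/64)/(1/8) = 3/8;  -(3/64)·log₂(3/8) = 0.0663
H(A|B) = 0.4375 + 0.0625 + 0.3281 + 0.0469 + 0.4643 + 0.0663
  = 1.4056 bits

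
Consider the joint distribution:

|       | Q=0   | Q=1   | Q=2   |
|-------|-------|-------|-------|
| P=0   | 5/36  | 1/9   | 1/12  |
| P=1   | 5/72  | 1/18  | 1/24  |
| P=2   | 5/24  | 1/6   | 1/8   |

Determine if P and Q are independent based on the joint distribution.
Marginal P(P) (row sums):
  P(P=0) = 5/36 + 1/9 + 1/12 = 1/3
  P(P=1) = 5/72 + 1/18 + 1/24 = 1/6
  P(P=2) = 5/24 + 1/6 + 1/8 = 1/2
Marginal P(Q) (column sums):
  P(Q=0) = 5/36 + 5/72 + 5/24 = 5/12
  P(Q=1) = 1/9 + 1/18 + 1/6 = 1/3
  P(Q=2) = 1/12 + 1/24 + 1/8 = 1/4

P and Q are independent iff P(P=i,Q=j) = P(P=i)·P(Q=j) for every cell.
  P(P=0)·P(Q=0) = 1/3 × 5/12 = 5/36 = P(P=0,Q=0) ✓
  P(P=0)·P(Q=1) = 1/3 × 1/3 = 1/9 = P(P=0,Q=1) ✓
  P(P=0)·P(Q=2) = 1/3 × 1/4 = 1/12 = P(P=0,Q=2) ✓
  P(P=1)·P(Q=0) = 1/6 × 5/12 = 5/72 = P(P=1,Q=0) ✓
  P(P=1)·P(Q=1) = 1/6 × 1/3 = 1/18 = P(P=1,Q=1) ✓
  P(P=1)·P(Q=2) = 1/6 × 1/4 = 1/24 = P(P=1,Q=2) ✓
  P(P=2)·P(Q=0) = 1/2 × 5/12 = 5/24 = P(P=2,Q=0) ✓
  P(P=2)·P(Q=1) = 1/2 × 1/3 = 1/6 = P(P=2,Q=1) ✓
  P(P=2)·P(Q=2) = 1/2 × 1/4 = 1/8 = P(P=2,Q=2) ✓

Yes, P and Q are independent: every cell factors, so I(P;Q) = 0 bits.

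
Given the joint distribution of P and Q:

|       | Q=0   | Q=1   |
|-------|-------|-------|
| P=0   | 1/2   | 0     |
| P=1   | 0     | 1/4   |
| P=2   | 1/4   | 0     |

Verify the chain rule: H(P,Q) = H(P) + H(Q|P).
Left side:
H(P,Q) = -[(1/2)·log₂(1/2) + (1/4)·log₂(1/4) + (1/4)·log₂(1/4)]
  = 0.5000 + 0.5000 + 0.5000
  = 1.5000 bits

Right side:
Marginal P(P) (row sums):
  P(P=0) = 1/2 + 0 = 1/2
  P(P=1) = 0 + 1/4 = 1/4
  P(P=2) = 1/4 + 0 = 1/4
H(P) = -[(1/2)·log₂(1/2) + (1/4)·log₂(1/4) + (1/4)·log₂(1/4)]
  = 0.5000 + 0.5000 + 0.5000
  = 1.5000 bits
H(Q|P) = -Σ P(P,Q)·log₂ P(Q|P), where P(Q|P) = P(P,Q) / P(P)
  (cells with P(P,Q) = 0 contribute 0)
  (P=0,Q=0): P(Q|P) = (1/2)/(1/2) = 1;  -(1/2)·log₂(1) = 0.0000
  (P=1,Q=1): P(Q|P) = (1/4)/(1/4) = 1;  -(1/4)·log₂(1) = 0.0000
  (P=2,Q=0): P(Q|P) = (1/4)/(1/4) = 1;  -(1/4)·log₂(1) = 0.0000
H(Q|P) = 0.0000 + 0.0000 + 0.0000
  = 0.0000 bits
H(P) + H(Q|P) = 1.5000 + 0.0000 = 1.5000 bits

Both sides equal 1.5000 bits, so the chain rule holds ✓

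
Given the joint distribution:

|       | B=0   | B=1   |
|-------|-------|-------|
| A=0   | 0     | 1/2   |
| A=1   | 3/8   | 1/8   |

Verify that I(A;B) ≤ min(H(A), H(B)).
Marginal P(A) (row sums):
  P(A=0) = 0 + 1/2 = 1/2
  P(A=1) = 3/8 + 1/8 = 1/2
Marginal P(B) (column sums):
  P(B=0) = 0 + 3/8 = 3/8
  P(B=1) = 1/2 + 1/8 = 5/8

H(A) = -[(1/2)·log₂(1/2) + (1/2)·log₂(1/2)]
  = 0.5000 + 0.5000
  = 1.0000 bits
H(B) = -[(3/8)·log₂(3/8) + (5/8)·log₂(5/8)]
  = 0.5306 + 0.4238
  = 0.9544 bits
H(A,B) = -[(1/2)·log₂(1/2) + (3/8)·log₂(3/8) + (1/8)·log₂(1/8)]
  = 0.5000 + 0.5306 + 0.3750
  = 1.4056 bits

I(A;B) = H(A) + H(B) - H(A,B)
  = 1.0000 + 0.9544 - 1.4056
  = 0.5488 bits

min(H(A), H(B)) = min(1.0000, 0.9544) = 0.9544 bits
Since 0.5488 ≤ 0.9544, the bound is satisfied ✓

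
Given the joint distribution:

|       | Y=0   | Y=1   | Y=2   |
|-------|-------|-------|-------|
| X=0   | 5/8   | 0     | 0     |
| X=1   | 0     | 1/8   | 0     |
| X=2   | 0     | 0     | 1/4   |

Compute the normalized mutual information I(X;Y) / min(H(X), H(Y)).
Marginal P(X) (row sums):
  P(X=0) = 5/8 + 0 + 0 = 5/8
  P(X=1) = 0 + 1/8 + 0 = 1/8
  P(X=2) = 0 + 0 + 1/4 = 1/4
Marginal P(Y) (column sums):
  P(Y=0) = 5/8 + 0 + 0 = 5/8
  P(Y=1) = 0 + 1/8 + 0 = 1/8
  P(Y=2) = 0 + 0 + 1/4 = 1/4

H(X) = -[(5/8)·log₂(5/8) + (1/8)·log₂(1/8) + (1/4)·log₂(1/4)]
  = 0.4238 + 0.3750 + 0.5000
  = 1.2988 bits
H(Y) = -[(5/8)·log₂(5/8) + (1/8)·log₂(1/8) + (1/4)·log₂(1/4)]
  = 0.4238 + 0.3750 + 0.5000
  = 1.2988 bits
H(X,Y) = -[(5/8)·log₂(5/8) + (1/8)·log₂(1/8) + (1/4)·log₂(1/4)]
  = 0.4238 + 0.3750 + 0.5000
  = 1.2988 bits

I(X;Y) = H(X) + H(Y) - H(X,Y)
  = 1.2988 + 1.2988 - 1.2988
  = 1.2988 bits

min(H(X), H(Y)) = min(1.2988, 1.2988) = 1.2988 bits
Normalized MI = 1.2988 / 1.2988 = 1.0000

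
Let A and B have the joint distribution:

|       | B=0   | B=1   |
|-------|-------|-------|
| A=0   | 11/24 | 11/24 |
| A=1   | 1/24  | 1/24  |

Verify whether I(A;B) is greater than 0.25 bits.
Marginal P(A) (row sums):
  P(A=0) = 11/24 + 11/24 = 11/12
  P(A=1) = 1/24 + 1/24 = 1/12
Marginal P(B) (column sums):
  P(B=0) = 11/24 + 1/24 = 1/2
  P(B=1) = 11/24 + 1/24 = 1/2

H(A) = -[(11/12)·log₂(11/12) + (1/12)·log₂(1/12)]
  = 0.1151 + 0.2987
  = 0.4138 bits
H(B) = -[(1/2)·log₂(1/2) + (1/2)·log₂(1/2)]
  = 0.5000 + 0.5000
  = 1.0000 bits
H(A,B) = -[(11/24)·log₂(11/24) + (11/24)·log₂(11/24) + (1/24)·log₂(1/24) + (1/24)·log₂(1/24)]
  = 0.5159 + 0.5159 + 0.1910 + 0.1910
  = 1.4138 bits

I(A;B) = H(A) + H(B) - H(A,B)
  = 0.4138 + 1.0000 - 1.4138
  = 0.0000 bits

No. I(A;B) = 0.0000 bits, which is ≤ 0.25 bits.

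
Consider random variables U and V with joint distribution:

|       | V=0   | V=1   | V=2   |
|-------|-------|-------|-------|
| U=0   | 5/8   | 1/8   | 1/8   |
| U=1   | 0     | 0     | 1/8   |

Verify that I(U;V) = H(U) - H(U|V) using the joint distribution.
Left side, from I(U;V) = H(U) + H(V) - H(U,V):
Marginal P(U) (row sums):
  P(U=0) = 5/8 + 1/8 + 1/8 = 7/8
  P(U=1) = 0 + 0 + 1/8 = 1/8
Marginal P(V) (column sums):
  P(V=0) = 5/8 + 0 = 5/8
  P(V=1) = 1/8 + 0 = 1/8
  P(V=2) = 1/8 + 1/8 = 1/4

H(U) = -[(7/8)·log₂(7/8) + (1/8)·log₂(1/8)]
  = 0.1686 + 0.3750
  = 0.5436 bits
H(V) = -[(5/8)·log₂(5/8) + (1/8)·log₂(1/8) + (1/4)·log₂(1/4)]
  = 0.4238 + 0.3750 + 0.5000
  = 1.2988 bits
H(U,V) = -[(5/8)·log₂(5/8) + (1/8)·log₂(1/8) + (1/8)·log₂(1/8) + (1/8)·log₂(1/8)]
  = 0.4238 + 0.3750 + 0.3750 + 0.3750
  = 1.5488 bits

I(U;V) = H(U) + H(V) - H(U,V)
  = 0.5436 + 1.2988 - 1.5488
  = 0.2936 bits

Right side, with H(U|V) computed directly from the conditional probabilities:
H(U|V) = -Σ P(U,V)·log₂ P(U|V), where P(U|V) = P(U,V) / P(V)
  (cells with P(U,V) = 0 contribute 0)
  (U=0,V=0): P(U|V) = (5/8)/(5/8) = 1;  -(5/8)·log₂(1) = 0.0000
  (U=0,V=1): P(U|V) = (1/8)/(1/8) = 1;  -(1/8)·log₂(1) = 0.0000
  (U=0,V=2): P(U|V) = (1/8)/(1/4) = 1/2;  -(1/8)·log₂(1/2) = 0.1250
  (U=1,V=2): P(U|V) = (1/8)/(1/4) = 1/2;  -(1/8)·log₂(1/2) = 0.1250
H(U|V) = 0.0000 + 0.0000 + 0.1250 + 0.1250
  = 0.2500 bits
H(U) - H(U|V) = 0.5436 - 0.2500 = 0.2936 bits

Both sides equal 0.2936 bits, so I(U;V) = H(U) - H(U|V) ✓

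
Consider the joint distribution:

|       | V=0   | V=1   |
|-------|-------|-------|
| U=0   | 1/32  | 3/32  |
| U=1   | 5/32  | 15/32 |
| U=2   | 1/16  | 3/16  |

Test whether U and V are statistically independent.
Marginal P(U) (row sums):
  P(U=0) = 1/32 + 3/32 = 1/8
  P(U=1) = 5/32 + 15/32 = 5/8
  P(U=2) = 1/16 + 3/16 = 1/4
Marginal P(V) (column sums):
  P(V=0) = 1/32 + 5/32 + 1/16 = 1/4
  P(V=1) = 3/32 + 15/32 + 3/16 = 3/4

U and V are independent iff P(U=i,V=j) = P(U=i)·P(V=j) for every cell.
  P(U=0)·P(V=0) = 1/8 × 1/4 = 1/32 = P(U=0,V=0) ✓
  P(U=0)·P(V=1) = 1/8 × 3/4 = 3/32 = P(U=0,V=1) ✓
  P(U=1)·P(V=0) = 5/8 × 1/4 = 5/32 = P(U=1,V=0) ✓
  P(U=1)·P(V=1) = 5/8 × 3/4 = 15/32 = P(U=1,V=1) ✓
  P(U=2)·P(V=0) = 1/4 × 1/4 = 1/16 = P(U=2,V=0) ✓
  P(U=2)·P(V=1) = 1/4 × 3/4 = 3/16 = P(U=2,V=1) ✓

Yes, U and V are independent: every cell factors, so I(U;V) = 0 bits.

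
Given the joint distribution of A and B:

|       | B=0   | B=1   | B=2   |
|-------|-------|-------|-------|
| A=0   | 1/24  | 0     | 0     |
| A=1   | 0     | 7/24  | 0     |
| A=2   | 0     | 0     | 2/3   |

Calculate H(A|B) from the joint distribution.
Marginal P(B) (column sums):
  P(B=0) = 1/24 + 0 + 0 = 1/24
  P(B=1) = 0 + 7/24 + 0 = 7/24
  P(B=2) = 0 + 0 + 2/3 = 2/3

H(A|B) = -Σ P(A,B)·log₂ P(A|B), where P(A|B) = P(A,B) / P(B)
  (cells with P(A,B) = 0 contribute 0)
  (A=0,B=0): P(A|B) = (1/24)/(1/24) = 1;  -(1/24)·log₂(1) = 0.0000
  (A=1,B=1): P(A|B) = (7/24)/(7/24) = 1;  -(7/24)·log₂(1) = 0.0000
  (A=2,B=2): P(A|B) = (2/3)/(2/3) = 1;  -(2/3)·log₂(1) = 0.0000
H(A|B) = 0.0000 + 0.0000 + 0.0000
  = 0.0000 bits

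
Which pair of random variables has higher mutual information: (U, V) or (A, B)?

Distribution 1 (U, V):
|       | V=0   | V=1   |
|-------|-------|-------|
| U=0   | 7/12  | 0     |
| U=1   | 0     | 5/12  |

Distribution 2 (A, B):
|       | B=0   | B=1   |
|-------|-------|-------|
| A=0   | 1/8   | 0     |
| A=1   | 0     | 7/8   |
Distribution 1 (U, V):
Marginal P(U) (row sums):
  P(U=0) = 7/12 + 0 = 7/12
  P(U=1) = 0 + 5/12 = 5/12
Marginal P(V) (column sums):
  P(V=0) = 7/12 + 0 = 7/12
  P(V=1) = 0 + 5/12 = 5/12

H(U) = -[(7/12)·log₂(7/12) + (5/12)·log₂(5/12)]
  = 0.4536 + 0.5263
  = 0.9799 bits
H(V) = -[(7/12)·log₂(7/12) + (5/12)·log₂(5/12)]
  = 0.4536 + 0.5263
  = 0.9799 bits
H(U,V) = -[(7/12)·log₂(7/12) + (5/12)·log₂(5/12)]
  = 0.4536 + 0.5263
  = 0.9799 bits

I(U;V) = H(U) + H(V) - H(U,V)
  = 0.9799 + 0.9799 - 0.9799
  = 0.9799 bits

Distribution 2 (A, B):
Marginal P(A) (row sums):
  P(A=0) = 1/8 + 0 = 1/8
  P(A=1) = 0 + 7/8 = 7/8
Marginal P(B) (column sums):
  P(B=0) = 1/8 + 0 = 1/8
  P(B=1) = 0 + 7/8 = 7/8

H(A) = -[(1/8)·log₂(1/8) + (7/8)·log₂(7/8)]
  = 0.3750 + 0.1686
  = 0.5436 bits
H(B) = -[(1/8)·log₂(1/8) + (7/8)·log₂(7/8)]
  = 0.3750 + 0.1686
  = 0.5436 bits
H(A,B) = -[(1/8)·log₂(1/8) + (7/8)·log₂(7/8)]
  = 0.3750 + 0.1686
  = 0.5436 bits

I(A;B) = H(A) + H(B) - H(A,B)
  = 0.5436 + 0.5436 - 0.5436
  = 0.5436 bits

I(U;V) = 0.9799 bits > I(A;B) = 0.5436 bits, so (U, V) has the higher mutual information (stronger dependence).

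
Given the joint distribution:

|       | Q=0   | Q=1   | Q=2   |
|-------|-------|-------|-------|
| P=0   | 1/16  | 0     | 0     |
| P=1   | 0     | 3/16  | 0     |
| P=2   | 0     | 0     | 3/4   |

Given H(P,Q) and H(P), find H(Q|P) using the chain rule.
From the chain rule: H(P,Q) = H(P) + H(Q|P)
Therefore: H(Q|P) = H(P,Q) - H(P)

H(P,Q) = -[(1/16)·log₂(1/16) + (3/16)·log₂(3/16) + (3/4)·log₂(3/4)]
  = 0.2500 + 0.4528 + 0.3113
  = 1.0141 bits
Marginal P(P) (row sums):
  P(P=0) = 1/16 + 0 + 0 = 1/16
  P(P=1) = 0 + 3/16 + 0 = 3/16
  P(P=2) = 0 + 0 + 3/4 = 3/4
H(P) = -[(1/16)·log₂(1/16) + (3/16)·log₂(3/16) + (3/4)·log₂(3/4)]
  = 0.2500 + 0.4528 + 0.3113
  = 1.0141 bits

H(Q|P) = 1.0141 - 1.0141 = 0.0000 bits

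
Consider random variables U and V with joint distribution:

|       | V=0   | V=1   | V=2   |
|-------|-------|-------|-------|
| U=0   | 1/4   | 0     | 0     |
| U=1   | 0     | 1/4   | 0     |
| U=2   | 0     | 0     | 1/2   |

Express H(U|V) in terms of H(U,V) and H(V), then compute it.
H(U|V) = H(U,V) - H(V)

Marginal P(V) (column sums):
  P(V=0) = 1/4 + 0 + 0 = 1/4
  P(V=1) = 0 + 1/4 + 0 = 1/4
  P(V=2) = 0 + 0 + 1/2 = 1/2

H(U,V) = -[(1/4)·log₂(1/4) + (1/4)·log₂(1/4) + (1/2)·log₂(1/2)]
  = 0.5000 + 0.5000 + 0.5000
  = 1.5000 bits
H(V) = -[(1/4)·log₂(1/4) + (1/4)·log₂(1/4) + (1/2)·log₂(1/2)]
  = 0.5000 + 0.5000 + 0.5000
  = 1.5000 bits

H(U|V) = 1.5000 - 1.5000 = 0.0000 bits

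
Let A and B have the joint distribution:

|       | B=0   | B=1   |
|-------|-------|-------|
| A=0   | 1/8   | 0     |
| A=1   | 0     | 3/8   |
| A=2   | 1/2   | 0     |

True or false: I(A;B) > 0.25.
Marginal P(A) (row sums):
  P(A=0) = 1/8 + 0 = 1/8
  P(A=1) = 0 + 3/8 = 3/8
  P(A=2) = 1/2 + 0 = 1/2
Marginal P(B) (column sums):
  P(B=0) = 1/8 + 0 + 1/2 = 5/8
  P(B=1) = 0 + 3/8 + 0 = 3/8

H(A) = -[(1/8)·log₂(1/8) + (3/8)·log₂(3/8) + (1/2)·log₂(1/2)]
  = 0.3750 + 0.5306 + 0.5000
  = 1.4056 bits
H(B) = -[(5/8)·log₂(5/8) + (3/8)·log₂(3/8)]
  = 0.4238 + 0.5306
  = 0.9544 bits
H(A,B) = -[(1/8)·log₂(1/8) + (3/8)·log₂(3/8) + (1/2)·log₂(1/2)]
  = 0.3750 + 0.5306 + 0.5000
  = 1.4056 bits

I(A;B) = H(A) + H(B) - H(A,B)
  = 1.4056 + 0.9544 - 1.4056
  = 0.9544 bits

True. I(A;B) = 0.9544 bits, which is > 0.25 bits.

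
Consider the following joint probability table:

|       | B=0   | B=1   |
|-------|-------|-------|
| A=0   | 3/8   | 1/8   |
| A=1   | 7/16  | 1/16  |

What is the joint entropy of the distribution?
H(A,B) = -Σ P(A,B) log₂ P(A,B), summed over the non-zero cells:
H(A,B) = -[(3/8)·log₂(3/8) + (1/8)·log₂(1/8) + (7/16)·log₂(7/16) + (1/16)·log₂(1/16)]
  = 0.5306 + 0.3750 + 0.5218 + 0.2500
  = 1.6774 bits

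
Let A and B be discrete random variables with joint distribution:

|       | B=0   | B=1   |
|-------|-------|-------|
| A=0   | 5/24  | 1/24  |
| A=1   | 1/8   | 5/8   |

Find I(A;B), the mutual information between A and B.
Marginal P(A) (row sums):
  P(A=0) = 5/24 + 1/24 = 1/4
  P(A=1) = 1/8 + 5/8 = 3/4
Marginal P(B) (column sums):
  P(B=0) = 5/24 + 1/8 = 1/3
  P(B=1) = 1/24 + 5/8 = 2/3

H(A) = -[(1/4)·log₂(1/4) + (3/4)·log₂(3/4)]
  = 0.5000 + 0.3113
  = 0.8113 bits
H(B) = -[(1/3)·log₂(1/3) + (2/3)·log₂(2/3)]
  = 0.5283 + 0.3900
  = 0.9183 bits
H(A,B) = -[(5/24)·log₂(5/24) + (1/24)·log₂(1/24) + (1/8)·log₂(1/8) + (5/8)·log₂(5/8)]
  = 0.4715 + 0.1910 + 0.3750 + 0.4238
  = 1.4613 bits

I(A;B) = H(A) + H(B) - H(A,B)
  = 0.8113 + 0.9183 - 1.4613
  = 0.2683 bits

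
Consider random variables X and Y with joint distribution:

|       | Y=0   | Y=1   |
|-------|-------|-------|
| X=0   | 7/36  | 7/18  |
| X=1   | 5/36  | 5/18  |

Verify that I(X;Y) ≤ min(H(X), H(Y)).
Marginal P(X) (row sums):
  P(X=0) = 7/36 + 7/18 = 7/12
  P(X=1) = 5/36 + 5/18 = 5/12
Marginal P(Y) (column sums):
  P(Y=0) = 7/36 + 5/36 = 1/3
  P(Y=1) = 7/18 + 5/18 = 2/3

H(X) = -[(7/12)·log₂(7/12) + (5/12)·log₂(5/12)]
  = 0.4536 + 0.5263
  = 0.9799 bits
H(Y) = -[(1/3)·log₂(1/3) + (2/3)·log₂(2/3)]
  = 0.5283 + 0.3900
  = 0.9183 bits
H(X,Y) = -[(7/36)·log₂(7/36) + (7/18)·log₂(7/18) + (5/36)·log₂(5/36) + (5/18)·log₂(5/18)]
  = 0.4594 + 0.5299 + 0.3956 + 0.5133
  = 1.8982 bits

I(X;Y) = H(X) + H(Y) - H(X,Y)
  = 0.9799 + 0.9183 - 1.8982
  = 0.0000 bits

min(H(X), H(Y)) = min(0.9799, 0.9183) = 0.9183 bits
Since 0.0000 ≤ 0.9183, the bound is satisfied ✓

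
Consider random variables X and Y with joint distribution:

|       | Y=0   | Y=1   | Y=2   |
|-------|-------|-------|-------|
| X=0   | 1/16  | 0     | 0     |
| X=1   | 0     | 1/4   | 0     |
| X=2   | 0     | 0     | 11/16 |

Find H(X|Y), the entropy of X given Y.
Marginal P(Y) (column sums):
  P(Y=0) = 1/16 + 0 + 0 = 1/16
  P(Y=1) = 0 + 1/4 + 0 = 1/4
  P(Y=2) = 0 + 0 + 11/16 = 11/16

H(X|Y) = -Σ P(X,Y)·log₂ P(X|Y), where P(X|Y) = P(X,Y) / P(Y)
  (cells with P(X,Y) = 0 contribute 0)
  (X=0,Y=0): P(X|Y) = (1/16)/(1/16) = 1;  -(1/16)·log₂(1) = 0.0000
  (X=1,Y=1): P(X|Y) = (1/4)/(1/4) = 1;  -(1/4)·log₂(1) = 0.0000
  (X=2,Y=2): P(X|Y) = (11/16)/(11/16) = 1;  -(11/16)·log₂(1) = 0.0000
H(X|Y) = 0.0000 + 0.0000 + 0.0000
  = 0.0000 bits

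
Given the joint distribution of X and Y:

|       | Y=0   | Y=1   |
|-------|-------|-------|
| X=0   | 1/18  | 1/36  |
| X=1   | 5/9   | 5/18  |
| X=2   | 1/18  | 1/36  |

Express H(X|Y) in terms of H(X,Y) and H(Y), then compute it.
H(X|Y) = H(X,Y) - H(Y)

Marginal P(Y) (column sums):
  P(Y=0) = 1/18 + 5/9 + 1/18 = 2/3
  P(Y=1) = 1/36 + 5/18 + 1/36 = 1/3

H(X,Y) = -[(1/18)·log₂(1/18) + (1/36)·log₂(1/36) + (5/9)·log₂(5/9) + (5/18)·log₂(5/18) + (1/18)·log₂(1/18) + (1/36)·log₂(1/36)]
  = 0.2317 + 0.1436 + 0.4711 + 0.5133 + 0.2317 + 0.1436
  = 1.7350 bits
H(Y) = -[(2/3)·log₂(2/3) + (1/3)·log₂(1/3)]
  = 0.3900 + 0.5283
  = 0.9183 bits

H(X|Y) = 1.7350 - 0.9183 = 0.8167 bits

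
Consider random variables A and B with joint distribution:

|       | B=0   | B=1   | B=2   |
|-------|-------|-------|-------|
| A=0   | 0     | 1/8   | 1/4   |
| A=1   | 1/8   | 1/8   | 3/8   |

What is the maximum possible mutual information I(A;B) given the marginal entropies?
The upper bound on mutual information is I(A;B) ≤ min(H(A), H(B)).

Marginal P(A) (row sums):
  P(A=0) = 0 + 1/8 + 1/4 = 3/8
  P(A=1) = 1/8 + 1/8 + 3/8 = 5/8
Marginal P(B) (column sums):
  P(B=0) = 0 + 1/8 = 1/8
  P(B=1) = 1/8 + 1/8 = 1/4
  P(B=2) = 1/4 + 3/8 = 5/8

H(A) = -[(3/8)·log₂(3/8) + (5/8)·log₂(5/8)]
  = 0.5306 + 0.4238
  = 0.9544 bits
H(B) = -[(1/8)·log₂(1/8) + (1/4)·log₂(1/4) + (5/8)·log₂(5/8)]
  = 0.3750 + 0.5000 + 0.4238
  = 1.2988 bits

Maximum possible I(A;B) = min(0.9544, 1.2988) = 0.9544 bits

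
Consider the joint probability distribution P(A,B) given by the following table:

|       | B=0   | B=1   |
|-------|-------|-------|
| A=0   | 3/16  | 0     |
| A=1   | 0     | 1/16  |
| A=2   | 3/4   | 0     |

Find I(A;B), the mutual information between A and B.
Marginal P(A) (row sums):
  P(A=0) = 3/16 + 0 = 3/16
  P(A=1) = 0 + 1/16 = 1/16
  P(A=2) = 3/4 + 0 = 3/4
Marginal P(B) (column sums):
  P(B=0) = 3/16 + 0 + 3/4 = 15/16
  P(B=1) = 0 + 1/16 + 0 = 1/16

H(A) = -[(3/16)·log₂(3/16) + (1/16)·log₂(1/16) + (3/4)·log₂(3/4)]
  = 0.4528 + 0.2500 + 0.3113
  = 1.0141 bits
H(B) = -[(15/16)·log₂(15/16) + (1/16)·log₂(1/16)]
  = 0.0873 + 0.2500
  = 0.3373 bits
H(A,B) = -[(3/16)·log₂(3/16) + (1/16)·log₂(1/16) + (3/4)·log₂(3/4)]
  = 0.4528 + 0.2500 + 0.3113
  = 1.0141 bits

I(A;B) = H(A) + H(B) - H(A,B)
  = 1.0141 + 0.3373 - 1.0141
  = 0.3373 bits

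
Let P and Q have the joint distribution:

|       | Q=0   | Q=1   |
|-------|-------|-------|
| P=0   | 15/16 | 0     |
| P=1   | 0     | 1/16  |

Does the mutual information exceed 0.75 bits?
Marginal P(P) (row sums):
  P(P=0) = 15/16 + 0 = 15/16
  P(P=1) = 0 + 1/16 = 1/16
Marginal P(Q) (column sums):
  P(Q=0) = 15/16 + 0 = 15/16
  P(Q=1) = 0 + 1/16 = 1/16

H(P) = -[(15/16)·log₂(15/16) + (1/16)·log₂(1/16)]
  = 0.0873 + 0.2500
  = 0.3373 bits
H(Q) = -[(15/16)·log₂(15/16) + (1/16)·log₂(1/16)]
  = 0.0873 + 0.2500
  = 0.3373 bits
H(P,Q) = -[(15/16)·log₂(15/16) + (1/16)·log₂(1/16)]
  = 0.0873 + 0.2500
  = 0.3373 bits

I(P;Q) = H(P) + H(Q) - H(P,Q)
  = 0.3373 + 0.3373 - 0.3373
  = 0.3373 bits

No. I(P;Q) = 0.3373 bits, which is ≤ 0.75 bits.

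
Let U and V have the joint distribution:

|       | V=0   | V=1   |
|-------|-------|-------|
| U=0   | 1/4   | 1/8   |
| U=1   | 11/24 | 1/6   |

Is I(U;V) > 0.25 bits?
Marginal P(U) (row sums):
  P(U=0) = 1/4 + 1/8 = 3/8
  P(U=1) = 11/24 + 1/6 = 5/8
Marginal P(V) (column sums):
  P(V=0) = 1/4 + 11/24 = 17/24
  P(V=1) = 1/8 + 1/6 = 7/24

H(U) = -[(3/8)·log₂(3/8) + (5/8)·log₂(5/8)]
  = 0.5306 + 0.4238
  = 0.9544 bits
H(V) = -[(17/24)·log₂(17/24) + (7/24)·log₂(7/24)]
  = 0.3524 + 0.5185
  = 0.8709 bits
H(U,V) = -[(1/4)·log₂(1/4) + (1/8)·log₂(1/8) + (11/24)·log₂(11/24) + (1/6)·log₂(1/6)]
  = 0.5000 + 0.3750 + 0.5159 + 0.4308
  = 1.8217 bits

I(U;V) = H(U) + H(V) - H(U,V)
  = 0.9544 + 0.8709 - 1.8217
  = 0.0036 bits

No. I(U;V) = 0.0036 bits, which is ≤ 0.25 bits.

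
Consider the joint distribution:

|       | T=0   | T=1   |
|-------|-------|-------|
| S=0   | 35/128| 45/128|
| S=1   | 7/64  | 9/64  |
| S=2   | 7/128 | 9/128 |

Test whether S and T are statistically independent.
Marginal P(S) (row sums):
  P(S=0) = 35/128 + 45/128 = 5/8
  P(S=1) = 7/64 + 9/64 = 1/4
  P(S=2) = 7/128 + 9/128 = 1/8
Marginal P(T) (column sums):
  P(T=0) = 35/128 + 7/64 + 7/128 = 7/16
  P(T=1) = 45/128 + 9/64 + 9/128 = 9/16

S and T are independent iff P(S=i,T=j) = P(S=i)·P(T=j) for every cell.
  P(S=0)·P(T=0) = 5/8 × 7/16 = 35/128 = P(S=0,T=0) ✓
  P(S=0)·P(T=1) = 5/8 × 9/16 = 45/128 = P(S=0,T=1) ✓
  P(S=1)·P(T=0) = 1/4 × 7/16 = 7/64 = P(S=1,T=0) ✓
  P(S=1)·P(T=1) = 1/4 × 9/16 = 9/64 = P(S=1,T=1) ✓
  P(S=2)·P(T=0) = 1/8 × 7/16 = 7/128 = P(S=2,T=0) ✓
  P(S=2)·P(T=1) = 1/8 × 9/16 = 9/128 = P(S=2,T=1) ✓

Yes, S and T are independent: every cell factors, so I(S;T) = 0 bits.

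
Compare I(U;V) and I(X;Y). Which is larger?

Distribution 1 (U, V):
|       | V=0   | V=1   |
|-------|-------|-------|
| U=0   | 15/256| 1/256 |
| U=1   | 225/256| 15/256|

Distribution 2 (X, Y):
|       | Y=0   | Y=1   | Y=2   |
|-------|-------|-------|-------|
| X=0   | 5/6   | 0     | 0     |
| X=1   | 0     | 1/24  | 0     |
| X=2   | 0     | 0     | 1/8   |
Distribution 1 (U, V):
Marginal P(U) (row sums):
  P(U=0) = 15/256 + 1/256 = 1/16
  P(U=1) = 225/256 + 15/256 = 15/16
Marginal P(V) (column sums):
  P(V=0) = 15/256 + 225/256 = 15/16
  P(V=1) = 1/256 + 15/256 = 1/16

H(U) = -[(1/16)·log₂(1/16) + (15/16)·log₂(15/16)]
  = 0.2500 + 0.0873
  = 0.3373 bits
H(V) = -[(15/16)·log₂(15/16) + (1/16)·log₂(1/16)]
  = 0.0873 + 0.2500
  = 0.3373 bits
H(U,V) = -[(15/256)·log₂(15/256) + (1/256)·log₂(1/256) + (225/256)·log₂(225/256) + (15/256)·log₂(15/256)]
  = 0.2398 + 0.0313 + 0.1637 + 0.2398
  = 0.6746 bits

I(U;V) = H(U) + H(V) - H(U,V)
  = 0.3373 + 0.3373 - 0.6746
  = 0.0000 bits

Distribution 2 (X, Y):
Marginal P(X) (row sums):
  P(X=0) = 5/6 + 0 + 0 = 5/6
  P(X=1) = 0 + 1/24 + 0 = 1/24
  P(X=2) = 0 + 0 + 1/8 = 1/8
Marginal P(Y) (column sums):
  P(Y=0) = 5/6 + 0 + 0 = 5/6
  P(Y=1) = 0 + 1/24 + 0 = 1/24
  P(Y=2) = 0 + 0 + 1/8 = 1/8

H(X) = -[(5/6)·log₂(5/6) + (1/24)·log₂(1/24) + (1/8)·log₂(1/8)]
  = 0.2192 + 0.1910 + 0.3750
  = 0.7852 bits
H(Y) = -[(5/6)·log₂(5/6) + (1/24)·log₂(1/24) + (1/8)·log₂(1/8)]
  = 0.2192 + 0.1910 + 0.3750
  = 0.7852 bits
H(X,Y) = -[(5/6)·log₂(5/6) + (1/24)·log₂(1/24) + (1/8)·log₂(1/8)]
  = 0.2192 + 0.1910 + 0.3750
  = 0.7852 bits

I(X;Y) = H(X) + H(Y) - H(X,Y)
  = 0.7852 + 0.7852 - 0.7852
  = 0.7852 bits

I(X;Y) = 0.7852 bits > I(U;V) = 0.0000 bits, so (X, Y) has the higher mutual information (stronger dependence).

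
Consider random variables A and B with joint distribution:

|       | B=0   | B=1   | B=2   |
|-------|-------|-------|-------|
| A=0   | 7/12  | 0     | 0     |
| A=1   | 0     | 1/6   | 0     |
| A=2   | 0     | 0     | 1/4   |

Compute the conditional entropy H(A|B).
Marginal P(B) (column sums):
  P(B=0) = 7/12 + 0 + 0 = 7/12
  P(B=1) = 0 + 1/6 + 0 = 1/6
  P(B=2) = 0 + 0 + 1/4 = 1/4

H(A|B) = -Σ P(A,B)·log₂ P(A|B), where P(A|B) = P(A,B) / P(B)
  (cells with P(A,B) = 0 contribute 0)
  (A=0,B=0): P(A|B) = (7/12)/(7/12) = 1;  -(7/12)·log₂(1) = 0.0000
  (A=1,B=1): P(A|B) = (1/6)/(1/6) = 1;  -(1/6)·log₂(1) = 0.0000
  (A=2,B=2): P(A|B) = (1/4)/(1/4) = 1;  -(1/4)·log₂(1) = 0.0000
H(A|B) = 0.0000 + 0.0000 + 0.0000
  = 0.0000 bits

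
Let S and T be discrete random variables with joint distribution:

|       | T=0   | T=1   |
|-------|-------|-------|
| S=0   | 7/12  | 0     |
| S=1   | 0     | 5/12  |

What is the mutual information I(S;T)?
Marginal P(S) (row sums):
  P(S=0) = 7/12 + 0 = 7/12
  P(S=1) = 0 + 5/12 = 5/12
Marginal P(T) (column sums):
  P(T=0) = 7/12 + 0 = 7/12
  P(T=1) = 0 + 5/12 = 5/12

H(S) = -[(7/12)·log₂(7/12) + (5/12)·log₂(5/12)]
  = 0.4536 + 0.5263
  = 0.9799 bits
H(T) = -[(7/12)·log₂(7/12) + (5/12)·log₂(5/12)]
  = 0.4536 + 0.5263
  = 0.9799 bits
H(S,T) = -[(7/12)·log₂(7/12) + (5/12)·log₂(5/12)]
  = 0.4536 + 0.5263
  = 0.9799 bits

I(S;T) = H(S) + H(T) - H(S,T)
  = 0.9799 + 0.9799 - 0.9799
  = 0.9799 bits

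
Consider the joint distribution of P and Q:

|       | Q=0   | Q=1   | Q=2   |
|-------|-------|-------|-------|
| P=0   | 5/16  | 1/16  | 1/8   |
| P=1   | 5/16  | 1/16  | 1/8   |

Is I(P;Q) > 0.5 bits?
Marginal P(P) (row sums):
  P(P=0) = 5/16 + 1/16 + 1/8 = 1/2
  P(P=1) = 5/16 + 1/16 + 1/8 = 1/2
Marginal P(Q) (column sums):
  P(Q=0) = 5/16 + 5/16 = 5/8
  P(Q=1) = 1/16 + 1/16 = 1/8
  P(Q=2) = 1/8 + 1/8 = 1/4

H(P) = -[(1/2)·log₂(1/2) + (1/2)·log₂(1/2)]
  = 0.5000 + 0.5000
  = 1.0000 bits
H(Q) = -[(5/8)·log₂(5/8) + (1/8)·log₂(1/8) + (1/4)·log₂(1/4)]
  = 0.4238 + 0.3750 + 0.5000
  = 1.2988 bits
H(P,Q) = -[(5/16)·log₂(5/16) + (1/16)·log₂(1/16) + (1/8)·log₂(1/8) + (5/16)·log₂(5/16) + (1/16)·log₂(1/16) + (1/8)·log₂(1/8)]
  = 0.5244 + 0.2500 + 0.3750 + 0.5244 + 0.2500 + 0.3750
  = 2.2988 bits

I(P;Q) = H(P) + H(Q) - H(P,Q)
  = 1.0000 + 1.2988 - 2.2988
  = 0.0000 bits

No. I(P;Q) = 0.0000 bits, which is ≤ 0.5 bits.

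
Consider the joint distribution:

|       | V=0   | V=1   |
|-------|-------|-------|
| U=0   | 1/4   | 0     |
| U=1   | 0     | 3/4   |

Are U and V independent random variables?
Marginal P(U) (row sums):
  P(U=0) = 1/4 + 0 = 1/4
  P(U=1) = 0 + 3/4 = 3/4
Marginal P(V) (column sums):
  P(V=0) = 1/4 + 0 = 1/4
  P(V=1) = 0 + 3/4 = 3/4

U and V are independent iff P(U=i,V=j) = P(U=i)·P(V=j) for every cell.
  P(U=0)·P(V=0) = 1/4 × 1/4 = 1/16, but P(U=0,V=0) = 1/4 ✗

No, U and V are not independent. Quantitatively, I(U;V) > 0:

H(U) = -[(1/4)·log₂(1/4) + (3/4)·log₂(3/4)]
  = 0.5000 + 0.3113
  = 0.8113 bits
H(V) = -[(1/4)·log₂(1/4) + (3/4)·log₂(3/4)]
  = 0.5000 + 0.3113
  = 0.8113 bits
H(U,V) = -[(1/4)·log₂(1/4) + (3/4)·log₂(3/4)]
  = 0.5000 + 0.3113
  = 0.8113 bits
I(U;V) = H(U) + H(V) - H(U,V) = 0.8113 + 0.8113 - 0.8113 = 0.8113 bits > 0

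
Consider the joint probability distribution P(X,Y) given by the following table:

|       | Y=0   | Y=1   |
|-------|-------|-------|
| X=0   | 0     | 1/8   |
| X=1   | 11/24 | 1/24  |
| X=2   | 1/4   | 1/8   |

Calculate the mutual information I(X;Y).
Marginal P(X) (row sums):
  P(X=0) = 0 + 1/8 = 1/8
  P(X=1) = 11/24 + 1/24 = 1/2
  P(X=2) = 1/4 + 1/8 = 3/8
Marginal P(Y) (column sums):
  P(Y=0) = 0 + 11/24 + 1/4 = 17/24
  P(Y=1) = 1/8 + 1/24 + 1/8 = 7/24

H(X) = -[(1/8)·log₂(1/8) + (1/2)·log₂(1/2) + (3/8)·log₂(3/8)]
  = 0.3750 + 0.5000 + 0.5306
  = 1.4056 bits
H(Y) = -[(17/24)·log₂(17/24) + (7/24)·log₂(7/24)]
  = 0.3524 + 0.5185
  = 0.8709 bits
H(X,Y) = -[(1/8)·log₂(1/8) + (11/24)·log₂(11/24) + (1/24)·log₂(1/24) + (1/4)·log₂(1/4) + (1/8)·log₂(1/8)]
  = 0.3750 + 0.5159 + 0.1910 + 0.5000 + 0.3750
  = 1.9569 bits

I(X;Y) = H(X) + H(Y) - H(X,Y)
  = 1.4056 + 0.8709 - 1.9569
  = 0.3196 bits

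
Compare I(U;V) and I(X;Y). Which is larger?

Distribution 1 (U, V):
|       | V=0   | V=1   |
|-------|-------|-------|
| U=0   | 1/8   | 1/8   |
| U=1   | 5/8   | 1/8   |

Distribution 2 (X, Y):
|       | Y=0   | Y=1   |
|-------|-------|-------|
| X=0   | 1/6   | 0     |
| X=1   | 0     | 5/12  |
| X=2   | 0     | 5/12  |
Distribution 1 (U, V):
Marginal P(U) (row sums):
  P(U=0) = 1/8 + 1/8 = 1/4
  P(U=1) = 5/8 + 1/8 = 3/4
Marginal P(V) (column sums):
  P(V=0) = 1/8 + 5/8 = 3/4
  P(V=1) = 1/8 + 1/8 = 1/4

H(U) = -[(1/4)·log₂(1/4) + (3/4)·log₂(3/4)]
  = 0.5000 + 0.3113
  = 0.8113 bits
H(V) = -[(3/4)·log₂(3/4) + (1/4)·log₂(1/4)]
  = 0.3113 + 0.5000
  = 0.8113 bits
H(U,V) = -[(1/8)·log₂(1/8) + (1/8)·log₂(1/8) + (5/8)·log₂(5/8) + (1/8)·log₂(1/8)]
  = 0.3750 + 0.3750 + 0.4238 + 0.3750
  = 1.5488 bits

I(U;V) = H(U) + H(V) - H(U,V)
  = 0.8113 + 0.8113 - 1.5488
  = 0.0738 bits

Distribution 2 (X, Y):
Marginal P(X) (row sums):
  P(X=0) = 1/6 + 0 = 1/6
  P(X=1) = 0 + 5/12 = 5/12
  P(X=2) = 0 + 5/12 = 5/12
Marginal P(Y) (column sums):
  P(Y=0) = 1/6 + 0 + 0 = 1/6
  P(Y=1) = 0 + 5/12 + 5/12 = 5/6

H(X) = -[(1/6)·log₂(1/6) + (5/12)·log₂(5/12) + (5/12)·log₂(5/12)]
  = 0.4308 + 0.5263 + 0.5263
  = 1.4834 bits
H(Y) = -[(1/6)·log₂(1/6) + (5/6)·log₂(5/6)]
  = 0.4308 + 0.2192
  = 0.6500 bits
H(X,Y) = -[(1/6)·log₂(1/6) + (5/12)·log₂(5/12) + (5/12)·log₂(5/12)]
  = 0.4308 + 0.5263 + 0.5263
  = 1.4834 bits

I(X;Y) = H(X) + H(Y) - H(X,Y)
  = 1.4834 + 0.6500 - 1.4834
  = 0.6500 bits

I(X;Y) = 0.6500 bits > I(U;V) = 0.0738 bits, so (X, Y) has the higher mutual information (stronger dependence).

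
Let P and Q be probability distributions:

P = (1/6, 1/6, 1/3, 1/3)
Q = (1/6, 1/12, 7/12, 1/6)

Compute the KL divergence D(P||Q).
D(P||Q) = Σ P(i) log₂(P(i)/Q(i))
  i=0: (1/6) × log₂((1/6)/(1/6)) = (1/6) × log₂(1) = 0.0000
  i=1: (1/6) × log₂((1/6)/(1/12)) = (1/6) × log₂(2) = 0.1667
  i=2: (1/3) × log₂((1/3)/(7/12)) = (1/3) × log₂(4/7) = -0.2691
  i=3: (1/3) × log₂((1/3)/(1/6)) = (1/3) × log₂(2) = 0.3333
D(P||Q) = 0.0000 + 0.1667 - 0.2691 + 0.3333
  = 0.2309 bits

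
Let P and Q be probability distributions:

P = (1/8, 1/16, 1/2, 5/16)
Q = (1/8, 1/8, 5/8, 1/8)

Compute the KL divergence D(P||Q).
D(P||Q) = Σ P(i) log₂(P(i)/Q(i))
  i=0: (1/8) × log₂((1/8)/(1/8)) = (1/8) × log₂(1) = 0.0000
  i=1: (1/16) × log₂((1/16)/(1/8)) = (1/16) × log₂(1/2) = -0.0625
  i=2: (1/2) × log₂((1/2)/(5/8)) = (1/2) × log₂(4/5) = -0.1610
  i=3: (5/16) × log₂((5/16)/(1/8)) = (5/16) × log₂(5/2) = 0.4131
D(P||Q) = 0.0000 - 0.0625 - 0.1610 + 0.4131
  = 0.1896 bits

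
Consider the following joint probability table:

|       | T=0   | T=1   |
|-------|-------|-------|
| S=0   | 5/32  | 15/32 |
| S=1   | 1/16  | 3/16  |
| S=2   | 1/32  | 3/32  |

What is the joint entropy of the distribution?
H(S,T) = -Σ P(S,T) log₂ P(S,T), summed over the non-zero cells:
H(S,T) = -[(5/32)·log₂(5/32) + (15/32)·log₂(15/32) + (1/16)·log₂(1/16) + (3/16)·log₂(3/16) + (1/32)·log₂(1/32) + (3/32)·log₂(3/32)]
  = 0.4184 + 0.5124 + 0.2500 + 0.4528 + 0.1563 + 0.3202
  = 2.1101 bits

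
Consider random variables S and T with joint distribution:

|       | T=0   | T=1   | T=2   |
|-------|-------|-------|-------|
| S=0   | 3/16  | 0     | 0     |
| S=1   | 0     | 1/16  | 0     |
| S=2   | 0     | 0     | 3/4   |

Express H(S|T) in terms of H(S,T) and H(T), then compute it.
H(S|T) = H(S,T) - H(T)

Marginal P(T) (column sums):
  P(T=0) = 3/16 + 0 + 0 = 3/16
  P(T=1) = 0 + 1/16 + 0 = 1/16
  P(T=2) = 0 + 0 + 3/4 = 3/4

H(S,T) = -[(3/16)·log₂(3/16) + (1/16)·log₂(1/16) + (3/4)·log₂(3/4)]
  = 0.4528 + 0.2500 + 0.3113
  = 1.0141 bits
H(T) = -[(3/16)·log₂(3/16) + (1/16)·log₂(1/16) + (3/4)·log₂(3/4)]
  = 0.4528 + 0.2500 + 0.3113
  = 1.0141 bits

H(S|T) = 1.0141 - 1.0141 = 0.0000 bits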